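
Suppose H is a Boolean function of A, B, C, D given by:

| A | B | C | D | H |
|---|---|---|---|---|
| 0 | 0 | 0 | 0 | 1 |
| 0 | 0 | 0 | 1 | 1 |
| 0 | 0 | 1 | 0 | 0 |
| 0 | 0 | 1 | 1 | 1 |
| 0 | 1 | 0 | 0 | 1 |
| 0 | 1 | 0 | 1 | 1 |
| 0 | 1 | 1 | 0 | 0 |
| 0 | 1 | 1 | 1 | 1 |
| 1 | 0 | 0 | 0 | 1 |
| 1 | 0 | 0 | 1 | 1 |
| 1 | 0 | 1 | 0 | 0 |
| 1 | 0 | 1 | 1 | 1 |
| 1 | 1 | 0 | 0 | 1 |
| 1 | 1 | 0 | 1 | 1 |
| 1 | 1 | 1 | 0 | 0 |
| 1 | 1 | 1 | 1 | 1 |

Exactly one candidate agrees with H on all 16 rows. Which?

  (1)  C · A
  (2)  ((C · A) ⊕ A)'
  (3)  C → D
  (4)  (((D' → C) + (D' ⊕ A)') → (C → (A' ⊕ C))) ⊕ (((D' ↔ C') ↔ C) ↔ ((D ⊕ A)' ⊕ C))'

3

(1) disagrees with H on (0,0,0,0) (formula → 0, table → 1); rule it out.
(2) disagrees with H on (0,0,1,0) (formula → 1, table → 0); rule it out.
(4) disagrees with H on (0,0,0,0) (formula → 0, table → 1); rule it out.
That leaves (3). Evaluating it on every row reproduces the table of H exactly.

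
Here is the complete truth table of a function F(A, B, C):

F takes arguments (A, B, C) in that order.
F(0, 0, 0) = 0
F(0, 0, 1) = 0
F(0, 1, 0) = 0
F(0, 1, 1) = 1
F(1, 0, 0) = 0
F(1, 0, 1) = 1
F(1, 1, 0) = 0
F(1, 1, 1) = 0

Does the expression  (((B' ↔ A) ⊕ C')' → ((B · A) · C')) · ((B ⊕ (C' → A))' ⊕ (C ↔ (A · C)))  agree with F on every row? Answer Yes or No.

Yes

Test each input against both F and the formula:
  A=0, B=0, C=0: formula gives 0, F = 0 ✓
  A=0, B=0, C=1: formula gives 0, F = 0 ✓
  A=0, B=1, C=0: formula gives 0, F = 0 ✓
  A=0, B=1, C=1: formula gives 1, F = 1 ✓
  A=1, B=0, C=0: formula gives 0, F = 0 ✓
  … (the remaining 3 rows also agree.)
All 8 rows match — the expression computes F exactly.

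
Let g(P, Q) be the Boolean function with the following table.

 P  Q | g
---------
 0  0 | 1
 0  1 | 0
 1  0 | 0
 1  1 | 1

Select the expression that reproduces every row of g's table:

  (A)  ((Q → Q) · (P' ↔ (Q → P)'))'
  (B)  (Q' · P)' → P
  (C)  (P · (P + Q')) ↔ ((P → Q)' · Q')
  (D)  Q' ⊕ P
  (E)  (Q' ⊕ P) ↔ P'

D

(A) fails at (1,1): the formula yields 0, g is 1.
(B) fails at (0,0): the formula yields 0, g is 1.
(C) fails at (0,1): the formula yields 1, g is 0.
(E) fails at (1,0): the formula yields 1, g is 0.
(D) is the remaining candidate, and it agrees with g on all 4 inputs.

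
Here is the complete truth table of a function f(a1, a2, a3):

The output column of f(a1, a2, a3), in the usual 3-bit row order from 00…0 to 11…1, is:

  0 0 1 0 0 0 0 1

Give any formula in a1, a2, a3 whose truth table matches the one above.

f(a1, a2, a3) = ((~a1 & a2) & ~a3) | ((a1 & a2) & a3)

f=1 on 2 inputs: (0,1,0), (1,1,1). Reading each as a conjunction of literals (¬a1·a2·¬a3, a1·a2·a3) and taking the OR gives the canonical DNF.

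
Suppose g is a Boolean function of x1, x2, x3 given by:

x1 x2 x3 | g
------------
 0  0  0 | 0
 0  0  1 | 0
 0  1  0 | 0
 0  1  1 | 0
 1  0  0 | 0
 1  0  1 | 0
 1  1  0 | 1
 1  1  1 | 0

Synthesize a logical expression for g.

g is 1 on exactly one input, (1,1,0), whose minterm is x1·x2·¬x3. So g is just that conjunction.

g(x1, x2, x3) = (x1 & x2) & ~x3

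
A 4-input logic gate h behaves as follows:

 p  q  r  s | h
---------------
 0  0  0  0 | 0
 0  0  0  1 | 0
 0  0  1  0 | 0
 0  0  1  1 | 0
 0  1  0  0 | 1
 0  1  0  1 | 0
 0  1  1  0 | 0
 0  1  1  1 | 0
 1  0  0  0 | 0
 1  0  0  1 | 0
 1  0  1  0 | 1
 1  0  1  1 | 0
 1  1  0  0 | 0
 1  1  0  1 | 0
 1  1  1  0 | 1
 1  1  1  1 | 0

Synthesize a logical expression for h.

h(p, q, r, s) = ((((¬p ∧ q) ∧ ¬r) ∧ ¬s) ∨ (((p ∧ ¬q) ∧ r) ∧ ¬s)) ∨ (((p ∧ q) ∧ r) ∧ ¬s)

h=1 on 3 inputs: (0,1,0,0), (1,0,1,0), (1,1,1,0). Reading each as a conjunction of literals (¬p·q·¬r·¬s, p·¬q·r·¬s, p·q·r·¬s) and taking the OR gives the canonical DNF.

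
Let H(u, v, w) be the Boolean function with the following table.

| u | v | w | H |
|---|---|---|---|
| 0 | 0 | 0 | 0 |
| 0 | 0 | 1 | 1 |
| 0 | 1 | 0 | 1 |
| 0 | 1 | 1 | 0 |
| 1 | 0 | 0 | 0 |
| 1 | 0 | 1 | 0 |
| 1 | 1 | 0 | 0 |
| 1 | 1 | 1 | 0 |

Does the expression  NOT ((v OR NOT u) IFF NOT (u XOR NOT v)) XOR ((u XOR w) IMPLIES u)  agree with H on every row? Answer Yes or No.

Yes

Evaluate NOT ((v OR NOT u) IFF NOT (u XOR NOT v)) XOR ((u XOR w) IMPLIES u) on each row and compare to H:
  u=0, v=0, w=0: formula gives 0, H = 0 ✓
  u=0, v=0, w=1: formula gives 1, H = 1 ✓
  u=0, v=1, w=0: formula gives 1, H = 1 ✓
  u=0, v=1, w=1: formula gives 0, H = 0 ✓
  u=1, v=0, w=0: formula gives 0, H = 0 ✓
  …and likewise for the remaining 3 rows.
No disagreement on any input; they are logically equivalent.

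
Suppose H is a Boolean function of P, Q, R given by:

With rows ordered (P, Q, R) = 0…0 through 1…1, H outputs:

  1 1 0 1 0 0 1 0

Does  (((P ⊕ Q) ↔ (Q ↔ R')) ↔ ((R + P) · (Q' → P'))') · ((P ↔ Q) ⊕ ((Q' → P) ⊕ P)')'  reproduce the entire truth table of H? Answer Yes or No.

Check the formula against H row by row:
  P=0, Q=0, R=0: formula gives 1, H = 1 ✓
  P=0, Q=0, R=1: formula gives 1, H = 1 ✓
  P=0, Q=1, R=0: formula gives 1, but H = 0 ✗
Since they disagree at (0,1,0), the expression is not a correct formula for H.

No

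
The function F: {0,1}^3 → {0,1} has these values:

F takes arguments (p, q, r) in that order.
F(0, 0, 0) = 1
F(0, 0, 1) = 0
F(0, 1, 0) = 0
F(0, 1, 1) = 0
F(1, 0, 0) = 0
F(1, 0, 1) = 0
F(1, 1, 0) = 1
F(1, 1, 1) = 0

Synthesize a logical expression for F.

F(p, q, r) = ((p' · q') · r') + ((p · q) · r')

The 1-rows are (0,0,0), (1,1,0). Each contributes one minterm — ¬p·¬q·¬r; p·q·¬r — and their disjunction is a sum-of-products form of F.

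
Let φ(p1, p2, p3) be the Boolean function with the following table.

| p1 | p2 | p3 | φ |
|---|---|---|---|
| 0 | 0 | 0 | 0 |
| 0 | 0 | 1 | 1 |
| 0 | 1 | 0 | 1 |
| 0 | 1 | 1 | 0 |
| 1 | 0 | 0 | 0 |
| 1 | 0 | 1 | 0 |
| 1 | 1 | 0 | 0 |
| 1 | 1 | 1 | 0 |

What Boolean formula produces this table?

φ(p1, p2, p3) = ((not p1 and not p2) and p3) or ((not p1 and p2) and not p3)

Collect the rows where φ=1 — (0,0,1), (0,1,0) — and write one minterm per row: ¬p1·¬p2·p3, ¬p1·p2·¬p3. Their union (logical OR) reproduces the table exactly.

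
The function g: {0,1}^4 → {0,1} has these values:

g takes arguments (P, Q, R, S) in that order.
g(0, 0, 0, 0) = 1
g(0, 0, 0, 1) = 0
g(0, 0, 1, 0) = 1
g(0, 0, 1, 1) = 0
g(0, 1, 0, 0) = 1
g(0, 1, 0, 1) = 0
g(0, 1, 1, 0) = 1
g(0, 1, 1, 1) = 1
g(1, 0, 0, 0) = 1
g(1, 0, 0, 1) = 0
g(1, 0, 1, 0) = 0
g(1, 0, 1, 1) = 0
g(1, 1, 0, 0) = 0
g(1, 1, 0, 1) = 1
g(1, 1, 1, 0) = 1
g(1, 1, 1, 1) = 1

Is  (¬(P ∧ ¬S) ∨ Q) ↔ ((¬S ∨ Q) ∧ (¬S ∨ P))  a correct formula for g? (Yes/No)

No

Check the formula against g row by row:
  P=0, Q=0, R=0, S=0: formula gives 1, g = 1 ✓
  P=0, Q=0, R=0, S=1: formula gives 0, g = 0 ✓
  P=0, Q=0, R=1, S=0: formula gives 1, g = 1 ✓
  P=0, Q=0, R=1, S=1: formula gives 0, g = 0 ✓
  …
  P=0, Q=1, R=1, S=1: formula gives 0, but g = 1 ✗
Since they disagree at (0,1,1,1), the expression is not a correct formula for g.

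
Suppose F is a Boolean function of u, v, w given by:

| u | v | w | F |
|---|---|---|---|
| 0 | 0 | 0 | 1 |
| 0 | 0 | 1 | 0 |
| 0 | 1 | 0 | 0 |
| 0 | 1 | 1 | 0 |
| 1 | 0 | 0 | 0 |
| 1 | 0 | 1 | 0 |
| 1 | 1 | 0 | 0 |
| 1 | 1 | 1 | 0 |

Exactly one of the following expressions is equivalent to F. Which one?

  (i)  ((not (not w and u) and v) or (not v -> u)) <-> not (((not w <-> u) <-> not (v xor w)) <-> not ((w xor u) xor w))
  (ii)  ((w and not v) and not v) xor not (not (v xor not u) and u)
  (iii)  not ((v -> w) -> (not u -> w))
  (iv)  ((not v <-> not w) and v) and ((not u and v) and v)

iii

(i) fails at (0,0,0): the formula yields 0, F is 1.
(ii) fails at (0,1,0): the formula yields 1, F is 0.
(iv) fails at (0,0,0): the formula yields 0, F is 1.
That leaves (iii). Evaluating it on every row reproduces the table of F exactly.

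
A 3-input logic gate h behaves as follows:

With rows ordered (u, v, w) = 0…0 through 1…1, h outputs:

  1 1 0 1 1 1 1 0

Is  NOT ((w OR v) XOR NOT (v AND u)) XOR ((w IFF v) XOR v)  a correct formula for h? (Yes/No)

Check the formula against h row by row:
  u=0, v=0, w=0: formula gives 1, h = 1 ✓
  u=0, v=0, w=1: formula gives 1, h = 1 ✓
  u=0, v=1, w=0: formula gives 0, h = 0 ✓
  u=0, v=1, w=1: formula gives 1, h = 1 ✓
  u=1, v=0, w=0: formula gives 1, h = 1 ✓
  … (the remaining 3 rows also agree.)
No disagreement on any input; they are logically equivalent.

Yes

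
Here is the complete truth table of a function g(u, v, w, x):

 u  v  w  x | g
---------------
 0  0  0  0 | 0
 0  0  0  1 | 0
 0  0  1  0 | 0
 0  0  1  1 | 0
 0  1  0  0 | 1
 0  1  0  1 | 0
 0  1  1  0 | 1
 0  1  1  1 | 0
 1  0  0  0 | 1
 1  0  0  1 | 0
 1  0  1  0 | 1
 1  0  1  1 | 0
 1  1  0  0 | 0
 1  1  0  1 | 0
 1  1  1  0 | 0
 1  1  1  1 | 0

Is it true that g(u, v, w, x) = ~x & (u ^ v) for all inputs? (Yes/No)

Check the formula against g row by row:
  u=0, v=0, w=0, x=0: formula gives 0, g = 0 ✓
  u=0, v=0, w=0, x=1: formula gives 0, g = 0 ✓
  u=0, v=0, w=1, x=0: formula gives 0, g = 0 ✓
  u=0, v=0, w=1, x=1: formula gives 0, g = 0 ✓
  …and likewise for the remaining 12 rows.
No disagreement on any input; they are logically equivalent.

Yes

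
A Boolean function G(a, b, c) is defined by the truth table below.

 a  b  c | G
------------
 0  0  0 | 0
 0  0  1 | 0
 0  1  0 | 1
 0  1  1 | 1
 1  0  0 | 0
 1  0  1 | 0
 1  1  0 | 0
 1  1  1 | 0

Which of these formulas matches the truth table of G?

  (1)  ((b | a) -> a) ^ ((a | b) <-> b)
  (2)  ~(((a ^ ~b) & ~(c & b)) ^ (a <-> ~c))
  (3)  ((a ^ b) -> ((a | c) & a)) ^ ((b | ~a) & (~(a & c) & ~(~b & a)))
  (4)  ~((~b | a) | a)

(1): at (1,0,0) it gives 1, but G = 0 — eliminated.
(2): at (0,0,1) it gives 1, but G = 0 — eliminated.
(3): at (1,0,0) it gives 1, but G = 0 — eliminated.
Only (4) survives; checking it on all 8 rows confirms it matches G.

4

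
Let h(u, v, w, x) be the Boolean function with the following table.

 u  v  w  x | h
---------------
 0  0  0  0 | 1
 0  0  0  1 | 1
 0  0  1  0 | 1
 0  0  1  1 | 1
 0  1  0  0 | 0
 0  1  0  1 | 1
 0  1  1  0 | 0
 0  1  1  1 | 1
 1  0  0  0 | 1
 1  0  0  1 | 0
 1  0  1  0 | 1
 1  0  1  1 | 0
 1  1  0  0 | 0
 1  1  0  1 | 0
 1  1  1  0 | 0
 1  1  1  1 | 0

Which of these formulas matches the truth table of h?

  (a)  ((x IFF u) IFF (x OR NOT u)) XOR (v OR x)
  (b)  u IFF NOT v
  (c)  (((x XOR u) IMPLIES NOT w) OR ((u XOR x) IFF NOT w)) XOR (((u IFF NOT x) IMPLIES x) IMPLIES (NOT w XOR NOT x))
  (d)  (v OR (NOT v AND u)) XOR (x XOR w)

a

(b) fails at (0,0,0,0): the formula yields 0, h is 1.
(c) fails at (0,0,0,1): the formula yields 0, h is 1.
(d) fails at (0,0,0,0): the formula yields 0, h is 1.
That leaves (a). Evaluating it on every row reproduces the table of h exactly.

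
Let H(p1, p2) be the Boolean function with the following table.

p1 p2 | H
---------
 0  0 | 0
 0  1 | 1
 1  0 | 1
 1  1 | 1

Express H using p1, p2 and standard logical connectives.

The output is 1 whenever at least one input is 1 — the OR of all inputs.

H(p1, p2) = p1 ∨ p2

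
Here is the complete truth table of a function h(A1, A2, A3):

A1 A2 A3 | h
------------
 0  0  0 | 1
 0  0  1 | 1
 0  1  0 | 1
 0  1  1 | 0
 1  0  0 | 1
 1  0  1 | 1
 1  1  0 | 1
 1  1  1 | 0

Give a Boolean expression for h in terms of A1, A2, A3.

The 0-rows are (0,1,1), (1,1,1). Take each as a conjunction (¬A1·A2·A3, A1·A2·A3), form their disjunction, and complement — that gives a formula that is 1 everywhere h is.

h(A1, A2, A3) = NOT (((NOT A1 AND A2) AND A3) OR ((A1 AND A2) AND A3))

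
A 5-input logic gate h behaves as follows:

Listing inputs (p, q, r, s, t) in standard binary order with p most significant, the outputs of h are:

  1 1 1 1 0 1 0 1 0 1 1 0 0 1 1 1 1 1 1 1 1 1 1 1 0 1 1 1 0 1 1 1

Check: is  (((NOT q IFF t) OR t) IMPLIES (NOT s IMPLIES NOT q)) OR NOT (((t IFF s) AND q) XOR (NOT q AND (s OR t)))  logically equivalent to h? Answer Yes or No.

Evaluate (((NOT q IFF t) OR t) IMPLIES (NOT s IMPLIES NOT q)) OR NOT (((t IFF s) AND q) XOR (NOT q AND (s OR t))) on each row and compare to h:
  p=0, q=0, r=0, s=0, t=0: formula gives 1, h = 1 ✓
  p=0, q=0, r=0, s=0, t=1: formula gives 1, h = 1 ✓
  p=0, q=0, r=0, s=1, t=0: formula gives 1, h = 1 ✓
  p=0, q=0, r=0, s=1, t=1: formula gives 1, h = 1 ✓
  p=0, q=0, r=1, s=0, t=0: formula gives 1, but h = 0 ✗
Since they disagree at (0,0,1,0,0), the expression is not a correct formula for h.

No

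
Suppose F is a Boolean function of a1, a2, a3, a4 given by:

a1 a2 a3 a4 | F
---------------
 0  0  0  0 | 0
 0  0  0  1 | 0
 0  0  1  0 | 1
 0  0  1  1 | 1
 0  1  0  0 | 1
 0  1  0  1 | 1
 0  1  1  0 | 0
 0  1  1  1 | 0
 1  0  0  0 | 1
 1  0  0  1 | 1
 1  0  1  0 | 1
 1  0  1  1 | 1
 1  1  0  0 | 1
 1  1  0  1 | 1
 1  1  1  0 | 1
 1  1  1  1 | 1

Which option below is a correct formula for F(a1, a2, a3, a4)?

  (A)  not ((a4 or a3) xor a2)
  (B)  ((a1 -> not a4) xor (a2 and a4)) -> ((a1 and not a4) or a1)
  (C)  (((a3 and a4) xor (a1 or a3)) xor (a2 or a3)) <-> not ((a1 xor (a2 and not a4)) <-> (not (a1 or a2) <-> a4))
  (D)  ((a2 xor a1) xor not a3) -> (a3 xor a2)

(A) disagrees with F on (0,0,0,0) (formula → 1, table → 0); rule it out.
(B) disagrees with F on (0,0,1,0) (formula → 0, table → 1); rule it out.
(C) disagrees with F on (0,0,0,0) (formula → 1, table → 0); rule it out.
(D) is the remaining candidate, and it agrees with F on all 16 inputs.

D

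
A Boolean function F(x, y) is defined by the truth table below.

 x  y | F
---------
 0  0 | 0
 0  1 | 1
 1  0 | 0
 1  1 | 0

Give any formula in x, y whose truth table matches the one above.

F(x, y) = NOT x AND y

F is 1 on exactly one input, (0,1), whose minterm is ¬x·y. So F is just that conjunction.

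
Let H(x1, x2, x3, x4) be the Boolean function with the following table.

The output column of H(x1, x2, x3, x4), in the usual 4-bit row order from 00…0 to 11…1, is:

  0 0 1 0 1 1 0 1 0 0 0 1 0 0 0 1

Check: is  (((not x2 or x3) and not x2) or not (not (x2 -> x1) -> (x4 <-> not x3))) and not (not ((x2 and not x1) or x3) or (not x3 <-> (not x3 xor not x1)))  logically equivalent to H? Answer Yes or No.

No

Check the formula against H row by row:
  x1=0, x2=0, x3=0, x4=0: formula gives 0, H = 0 ✓
  x1=0, x2=0, x3=0, x4=1: formula gives 0, H = 0 ✓
  x1=0, x2=0, x3=1, x4=0: formula gives 1, H = 1 ✓
  x1=0, x2=0, x3=1, x4=1: formula gives 1, but H = 0 ✗
Row (0,0,1,1) is a counterexample, so the formula is not equivalent to H.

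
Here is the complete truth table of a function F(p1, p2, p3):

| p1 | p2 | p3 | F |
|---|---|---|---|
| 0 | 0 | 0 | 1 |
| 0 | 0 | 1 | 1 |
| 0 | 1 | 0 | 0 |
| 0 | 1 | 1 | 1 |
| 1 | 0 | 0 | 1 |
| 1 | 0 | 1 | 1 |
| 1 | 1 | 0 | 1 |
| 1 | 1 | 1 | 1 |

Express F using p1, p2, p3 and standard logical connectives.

F(p1, p2, p3) = ¬((¬p1 ∧ p2) ∧ ¬p3)

F is 0 on exactly one input, (0,1,0), whose minterm is ¬p1·p2·¬p3. So F is the negation of that single conjunction.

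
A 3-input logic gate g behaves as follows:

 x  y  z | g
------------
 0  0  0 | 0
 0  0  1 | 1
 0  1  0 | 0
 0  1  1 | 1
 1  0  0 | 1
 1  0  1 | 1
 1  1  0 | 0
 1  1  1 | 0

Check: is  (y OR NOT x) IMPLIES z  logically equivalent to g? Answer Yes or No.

Test each input against both g and the formula:
  x=0, y=0, z=0: formula gives 0, g = 0 ✓
  x=0, y=0, z=1: formula gives 1, g = 1 ✓
  x=0, y=1, z=0: formula gives 0, g = 0 ✓
  x=0, y=1, z=1: formula gives 1, g = 1 ✓
  x=1, y=0, z=0: formula gives 1, g = 1 ✓
  …
  x=1, y=1, z=1: formula gives 1, but g = 0 ✗
A single disagreement suffices: at (1,1,1) they differ, so the formula does not compute g.

No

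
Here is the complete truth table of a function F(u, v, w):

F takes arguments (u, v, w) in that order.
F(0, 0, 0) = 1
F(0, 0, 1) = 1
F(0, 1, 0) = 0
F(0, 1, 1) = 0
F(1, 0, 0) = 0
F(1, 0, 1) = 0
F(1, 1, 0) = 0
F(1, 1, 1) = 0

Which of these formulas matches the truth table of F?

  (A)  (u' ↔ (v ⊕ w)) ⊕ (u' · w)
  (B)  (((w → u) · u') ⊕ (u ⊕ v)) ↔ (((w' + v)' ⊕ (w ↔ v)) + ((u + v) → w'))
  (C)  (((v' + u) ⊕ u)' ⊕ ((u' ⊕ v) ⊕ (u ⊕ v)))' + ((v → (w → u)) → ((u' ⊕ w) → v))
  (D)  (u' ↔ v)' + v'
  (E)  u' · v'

(A): at (0,0,0) it gives 0, but F = 1 — eliminated.
(B): at (0,0,1) it gives 0, but F = 1 — eliminated.
(C): at (0,0,0) it gives 0, but F = 1 — eliminated.
(D): at (1,0,0) it gives 1, but F = 0 — eliminated.
That leaves (E). Evaluating it on every row reproduces the table of F exactly.

E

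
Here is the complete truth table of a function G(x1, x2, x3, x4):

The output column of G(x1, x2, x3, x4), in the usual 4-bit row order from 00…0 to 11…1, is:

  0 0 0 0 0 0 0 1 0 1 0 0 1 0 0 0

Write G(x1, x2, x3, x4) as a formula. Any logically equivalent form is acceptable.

The 1-rows are (0,1,1,1), (1,0,0,1), (1,1,0,0). Each contributes one minterm — ¬x1·x2·x3·x4; x1·¬x2·¬x3·x4; x1·x2·¬x3·¬x4 — and their disjunction is a sum-of-products form of G.

G(x1, x2, x3, x4) = ((((not x1 and x2) and x3) and x4) or (((x1 and not x2) and not x3) and x4)) or (((x1 and x2) and not x3) and not x4)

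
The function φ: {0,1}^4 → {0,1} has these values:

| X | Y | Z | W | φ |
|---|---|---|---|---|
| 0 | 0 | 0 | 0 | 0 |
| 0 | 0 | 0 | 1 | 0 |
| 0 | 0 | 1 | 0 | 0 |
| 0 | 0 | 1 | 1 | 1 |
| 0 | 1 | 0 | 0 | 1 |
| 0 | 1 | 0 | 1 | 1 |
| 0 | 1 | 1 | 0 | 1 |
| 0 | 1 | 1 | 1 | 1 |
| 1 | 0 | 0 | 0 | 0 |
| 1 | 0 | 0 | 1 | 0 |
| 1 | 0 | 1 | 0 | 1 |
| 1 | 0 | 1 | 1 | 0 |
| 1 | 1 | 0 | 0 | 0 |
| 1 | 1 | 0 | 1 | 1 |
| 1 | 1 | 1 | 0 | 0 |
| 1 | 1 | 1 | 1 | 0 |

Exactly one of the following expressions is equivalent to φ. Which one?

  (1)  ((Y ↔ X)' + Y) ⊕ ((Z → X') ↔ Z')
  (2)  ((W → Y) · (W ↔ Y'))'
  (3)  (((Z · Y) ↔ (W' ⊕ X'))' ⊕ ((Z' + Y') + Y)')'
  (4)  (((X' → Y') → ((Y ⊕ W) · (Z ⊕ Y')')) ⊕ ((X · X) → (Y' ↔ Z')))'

4

(1) fails at (0,0,0,0): the formula yields 1, φ is 0.
(2) fails at (0,0,0,0): the formula yields 1, φ is 0.
(3) fails at (0,0,0,0): the formula yields 1, φ is 0.
Only (4) survives; checking it on all 16 rows confirms it matches φ.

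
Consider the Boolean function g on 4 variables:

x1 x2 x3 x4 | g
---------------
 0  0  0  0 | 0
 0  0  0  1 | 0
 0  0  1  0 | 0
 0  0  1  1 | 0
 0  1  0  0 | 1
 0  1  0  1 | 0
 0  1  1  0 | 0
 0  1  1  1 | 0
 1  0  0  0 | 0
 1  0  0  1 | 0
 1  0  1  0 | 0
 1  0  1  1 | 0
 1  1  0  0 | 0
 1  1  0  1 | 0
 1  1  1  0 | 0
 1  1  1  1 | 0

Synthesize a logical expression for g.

g(x1, x2, x3, x4) = ((~x1 & x2) & ~x3) & ~x4

Only row (0,1,0,0) gives 1. That row's minterm ¬x1·x2·¬x3·¬x4 is g directly.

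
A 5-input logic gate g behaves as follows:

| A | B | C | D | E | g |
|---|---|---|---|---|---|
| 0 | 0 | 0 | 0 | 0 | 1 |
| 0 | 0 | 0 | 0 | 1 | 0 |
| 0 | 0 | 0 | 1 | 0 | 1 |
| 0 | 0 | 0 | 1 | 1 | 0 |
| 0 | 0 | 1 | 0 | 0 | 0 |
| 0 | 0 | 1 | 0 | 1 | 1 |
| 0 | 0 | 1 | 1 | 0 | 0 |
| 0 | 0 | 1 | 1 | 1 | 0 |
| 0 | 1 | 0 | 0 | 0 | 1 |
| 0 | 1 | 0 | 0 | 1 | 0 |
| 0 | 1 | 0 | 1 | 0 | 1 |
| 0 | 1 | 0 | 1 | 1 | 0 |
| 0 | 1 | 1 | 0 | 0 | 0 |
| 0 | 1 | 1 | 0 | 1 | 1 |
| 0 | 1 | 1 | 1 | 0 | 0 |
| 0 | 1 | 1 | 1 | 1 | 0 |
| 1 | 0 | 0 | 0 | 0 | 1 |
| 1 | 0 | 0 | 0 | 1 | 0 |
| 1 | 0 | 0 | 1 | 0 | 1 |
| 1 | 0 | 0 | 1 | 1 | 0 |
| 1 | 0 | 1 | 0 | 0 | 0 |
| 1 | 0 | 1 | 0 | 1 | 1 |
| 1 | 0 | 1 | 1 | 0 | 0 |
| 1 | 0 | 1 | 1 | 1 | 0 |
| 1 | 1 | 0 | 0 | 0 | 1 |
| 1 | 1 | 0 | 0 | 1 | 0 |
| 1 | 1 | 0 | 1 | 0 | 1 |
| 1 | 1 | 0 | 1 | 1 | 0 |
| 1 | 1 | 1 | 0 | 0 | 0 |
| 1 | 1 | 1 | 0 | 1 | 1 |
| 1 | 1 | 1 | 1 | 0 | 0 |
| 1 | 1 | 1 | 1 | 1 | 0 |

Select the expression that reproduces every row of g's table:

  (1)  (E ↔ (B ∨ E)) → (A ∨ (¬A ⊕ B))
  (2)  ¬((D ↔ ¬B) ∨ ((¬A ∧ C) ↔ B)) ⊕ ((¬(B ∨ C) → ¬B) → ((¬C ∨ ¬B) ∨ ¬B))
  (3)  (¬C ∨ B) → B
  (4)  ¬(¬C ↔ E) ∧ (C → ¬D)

(1) fails at (0,0,0,0,1): the formula yields 1, g is 0.
(2) fails at (0,0,0,0,1): the formula yields 1, g is 0.
(3) fails at (0,0,0,0,0): the formula yields 0, g is 1.
Only (4) survives; checking it on all 32 rows confirms it matches g.

4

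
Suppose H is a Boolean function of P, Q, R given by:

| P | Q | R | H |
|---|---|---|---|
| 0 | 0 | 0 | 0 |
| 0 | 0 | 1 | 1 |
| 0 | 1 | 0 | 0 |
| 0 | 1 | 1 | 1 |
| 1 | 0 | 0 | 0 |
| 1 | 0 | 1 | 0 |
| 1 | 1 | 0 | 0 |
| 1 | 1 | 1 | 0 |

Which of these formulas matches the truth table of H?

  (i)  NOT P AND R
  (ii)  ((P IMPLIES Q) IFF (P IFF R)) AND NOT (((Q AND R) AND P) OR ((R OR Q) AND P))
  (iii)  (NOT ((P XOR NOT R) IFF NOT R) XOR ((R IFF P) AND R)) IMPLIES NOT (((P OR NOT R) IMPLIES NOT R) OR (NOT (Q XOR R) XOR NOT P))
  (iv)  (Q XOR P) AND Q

(ii) disagrees with H on (0,0,0) (formula → 1, table → 0); rule it out.
(iii) disagrees with H on (0,0,0) (formula → 1, table → 0); rule it out.
(iv) disagrees with H on (0,0,1) (formula → 0, table → 1); rule it out.
Only (i) survives; checking it on all 8 rows confirms it matches H.

i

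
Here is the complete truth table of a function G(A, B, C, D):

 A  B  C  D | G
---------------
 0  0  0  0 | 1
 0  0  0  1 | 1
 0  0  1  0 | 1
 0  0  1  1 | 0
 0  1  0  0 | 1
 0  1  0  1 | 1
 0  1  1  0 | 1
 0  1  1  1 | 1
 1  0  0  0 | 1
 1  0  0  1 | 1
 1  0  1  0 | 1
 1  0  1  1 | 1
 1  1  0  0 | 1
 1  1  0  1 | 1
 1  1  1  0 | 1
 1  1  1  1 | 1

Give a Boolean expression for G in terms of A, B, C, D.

G(A, B, C, D) = ~(((~A & ~B) & C) & D)

Only row (0,0,1,1) gives 0. So G is 1 everywhere except there — the complement of the minterm ¬A·¬B·C·D.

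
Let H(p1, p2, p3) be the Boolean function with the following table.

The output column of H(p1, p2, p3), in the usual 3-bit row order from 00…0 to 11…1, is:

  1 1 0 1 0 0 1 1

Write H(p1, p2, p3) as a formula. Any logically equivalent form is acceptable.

There are just 3 zero rows: (0,1,0), (1,0,0), (1,0,1). Their minterms are ¬p1·p2·¬p3, p1·¬p2·¬p3, p1·¬p2·p3; the OR of those covers precisely the 0-outputs, and negating it yields H.

H(p1, p2, p3) = NOT ((((NOT p1 AND p2) AND NOT p3) OR ((p1 AND NOT p2) AND NOT p3)) OR ((p1 AND NOT p2) AND p3))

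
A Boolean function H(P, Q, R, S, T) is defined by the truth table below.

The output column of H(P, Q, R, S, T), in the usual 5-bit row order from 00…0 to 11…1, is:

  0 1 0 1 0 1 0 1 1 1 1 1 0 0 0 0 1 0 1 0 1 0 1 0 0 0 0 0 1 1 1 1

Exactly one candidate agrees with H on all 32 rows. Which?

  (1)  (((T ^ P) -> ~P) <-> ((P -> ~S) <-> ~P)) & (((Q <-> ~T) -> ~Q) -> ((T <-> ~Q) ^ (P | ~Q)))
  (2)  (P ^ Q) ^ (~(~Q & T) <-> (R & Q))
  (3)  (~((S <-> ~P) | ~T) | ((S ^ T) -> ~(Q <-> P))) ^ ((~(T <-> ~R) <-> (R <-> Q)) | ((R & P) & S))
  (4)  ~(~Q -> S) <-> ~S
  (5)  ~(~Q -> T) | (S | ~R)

(1): at (0,0,0,0,0) it gives 1, but H = 0 — eliminated.
(3): at (0,0,0,1,0) it gives 1, but H = 0 — eliminated.
(4): at (0,0,0,0,0) it gives 1, but H = 0 — eliminated.
(5): at (0,0,0,0,0) it gives 1, but H = 0 — eliminated.
That leaves (2). Evaluating it on every row reproduces the table of H exactly.

2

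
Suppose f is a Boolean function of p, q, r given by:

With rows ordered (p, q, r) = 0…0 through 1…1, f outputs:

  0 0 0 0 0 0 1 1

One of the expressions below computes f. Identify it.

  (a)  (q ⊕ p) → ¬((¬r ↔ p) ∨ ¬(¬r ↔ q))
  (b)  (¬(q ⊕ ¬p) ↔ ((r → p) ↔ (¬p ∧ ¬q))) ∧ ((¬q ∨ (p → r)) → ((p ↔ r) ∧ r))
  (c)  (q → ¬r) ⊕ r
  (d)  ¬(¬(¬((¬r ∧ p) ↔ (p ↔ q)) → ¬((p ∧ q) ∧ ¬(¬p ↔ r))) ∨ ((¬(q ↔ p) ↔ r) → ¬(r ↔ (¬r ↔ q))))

(a): at (0,0,0) it gives 1, but f = 0 — eliminated.
(c): at (0,0,0) it gives 1, but f = 0 — eliminated.
(d): at (0,0,0) it gives 1, but f = 0 — eliminated.
That leaves (b). Evaluating it on every row reproduces the table of f exactly.

b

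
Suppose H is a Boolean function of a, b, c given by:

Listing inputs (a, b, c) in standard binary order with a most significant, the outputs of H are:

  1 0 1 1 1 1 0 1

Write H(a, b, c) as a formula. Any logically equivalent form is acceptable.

H(a, b, c) = not (((not a and not b) and c) or ((a and b) and not c))

The 0-rows are (0,0,1), (1,1,0). Take each as a conjunction (¬a·¬b·c, a·b·¬c), form their disjunction, and complement — that gives a formula that is 1 everywhere H is.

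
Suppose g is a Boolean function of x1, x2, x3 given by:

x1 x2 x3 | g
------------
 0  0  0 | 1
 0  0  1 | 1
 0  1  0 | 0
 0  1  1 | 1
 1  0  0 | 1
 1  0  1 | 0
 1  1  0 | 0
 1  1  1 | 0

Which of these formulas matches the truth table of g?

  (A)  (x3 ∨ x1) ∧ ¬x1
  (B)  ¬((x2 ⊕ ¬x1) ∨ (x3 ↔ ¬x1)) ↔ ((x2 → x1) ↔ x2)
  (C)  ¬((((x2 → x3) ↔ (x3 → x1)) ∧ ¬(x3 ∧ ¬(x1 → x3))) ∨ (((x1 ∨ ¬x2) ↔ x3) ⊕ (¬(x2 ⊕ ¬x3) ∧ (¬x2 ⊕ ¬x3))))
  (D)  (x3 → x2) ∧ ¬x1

(A) disagrees with g on (0,0,0) (formula → 0, table → 1); rule it out.
(C) disagrees with g on (0,0,0) (formula → 0, table → 1); rule it out.
(D) disagrees with g on (0,0,1) (formula → 0, table → 1); rule it out.
(B) is the remaining candidate, and it agrees with g on all 8 inputs.

B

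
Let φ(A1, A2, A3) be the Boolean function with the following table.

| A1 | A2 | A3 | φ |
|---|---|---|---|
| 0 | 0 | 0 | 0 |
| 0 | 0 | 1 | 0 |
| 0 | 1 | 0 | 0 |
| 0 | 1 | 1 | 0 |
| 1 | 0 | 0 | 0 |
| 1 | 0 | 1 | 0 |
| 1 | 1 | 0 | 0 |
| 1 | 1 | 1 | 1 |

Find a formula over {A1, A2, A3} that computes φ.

The output is 1 only when every input is 1 — the AND of all inputs.

φ(A1, A2, A3) = (A1 AND A2) AND A3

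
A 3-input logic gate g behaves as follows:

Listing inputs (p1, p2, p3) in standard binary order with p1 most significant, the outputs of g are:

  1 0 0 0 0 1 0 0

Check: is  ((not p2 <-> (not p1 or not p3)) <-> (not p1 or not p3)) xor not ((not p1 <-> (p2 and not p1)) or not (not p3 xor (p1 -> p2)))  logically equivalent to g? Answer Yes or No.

No

Check the formula against g row by row:
  p1=0, p2=0, p3=0: formula gives 1, g = 1 ✓
  p1=0, p2=0, p3=1: formula gives 0, g = 0 ✓
  p1=0, p2=1, p3=0: formula gives 0, g = 0 ✓
  p1=0, p2=1, p3=1: formula gives 0, g = 0 ✓
  p1=1, p2=0, p3=0: formula gives 1, but g = 0 ✗
Row (1,0,0) is a counterexample, so the formula is not equivalent to g.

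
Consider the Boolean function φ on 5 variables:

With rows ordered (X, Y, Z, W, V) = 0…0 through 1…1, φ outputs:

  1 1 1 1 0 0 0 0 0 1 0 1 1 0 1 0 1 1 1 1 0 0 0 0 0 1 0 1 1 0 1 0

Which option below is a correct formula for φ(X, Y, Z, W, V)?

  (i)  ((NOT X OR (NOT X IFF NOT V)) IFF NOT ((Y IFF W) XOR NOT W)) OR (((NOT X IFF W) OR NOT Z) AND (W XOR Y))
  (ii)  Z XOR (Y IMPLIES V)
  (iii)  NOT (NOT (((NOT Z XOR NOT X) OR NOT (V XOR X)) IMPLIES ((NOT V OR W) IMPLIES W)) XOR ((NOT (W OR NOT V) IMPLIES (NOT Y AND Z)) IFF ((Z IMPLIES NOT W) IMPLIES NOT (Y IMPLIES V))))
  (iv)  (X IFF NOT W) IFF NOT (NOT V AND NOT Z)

ii

(i): at (0,0,1,0,0) it gives 1, but φ = 0 — eliminated.
(iii): at (0,0,0,0,0) it gives 0, but φ = 1 — eliminated.
(iv): at (0,0,0,0,1) it gives 0, but φ = 1 — eliminated.
(ii) is the remaining candidate, and it agrees with φ on all 32 inputs.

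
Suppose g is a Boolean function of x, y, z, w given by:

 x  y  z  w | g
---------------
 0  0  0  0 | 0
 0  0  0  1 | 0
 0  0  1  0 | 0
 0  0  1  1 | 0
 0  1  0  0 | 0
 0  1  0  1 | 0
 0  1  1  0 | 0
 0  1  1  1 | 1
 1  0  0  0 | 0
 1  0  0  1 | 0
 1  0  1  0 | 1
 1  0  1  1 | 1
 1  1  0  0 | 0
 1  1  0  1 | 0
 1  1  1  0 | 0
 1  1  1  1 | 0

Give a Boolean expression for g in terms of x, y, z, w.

The 1-rows are (0,1,1,1), (1,0,1,0), (1,0,1,1). Each contributes one minterm — ¬x·y·z·w; x·¬y·z·¬w; x·¬y·z·w — and their disjunction is a sum-of-products form of g.

g(x, y, z, w) = ((((NOT x AND y) AND z) AND w) OR (((x AND NOT y) AND z) AND NOT w)) OR (((x AND NOT y) AND z) AND w)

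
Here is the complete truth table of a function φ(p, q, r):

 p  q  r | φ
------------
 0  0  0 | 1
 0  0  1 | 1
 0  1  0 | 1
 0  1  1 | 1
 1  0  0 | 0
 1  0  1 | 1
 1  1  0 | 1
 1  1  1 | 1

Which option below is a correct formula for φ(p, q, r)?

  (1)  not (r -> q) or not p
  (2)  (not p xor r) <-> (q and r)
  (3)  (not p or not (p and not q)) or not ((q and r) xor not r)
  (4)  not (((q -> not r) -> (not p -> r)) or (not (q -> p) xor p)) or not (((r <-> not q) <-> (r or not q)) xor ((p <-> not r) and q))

(1) disagrees with φ on (1,1,0) (formula → 0, table → 1); rule it out.
(2) disagrees with φ on (0,0,0) (formula → 0, table → 1); rule it out.
(4) disagrees with φ on (0,0,1) (formula → 0, table → 1); rule it out.
That leaves (3). Evaluating it on every row reproduces the table of φ exactly.

3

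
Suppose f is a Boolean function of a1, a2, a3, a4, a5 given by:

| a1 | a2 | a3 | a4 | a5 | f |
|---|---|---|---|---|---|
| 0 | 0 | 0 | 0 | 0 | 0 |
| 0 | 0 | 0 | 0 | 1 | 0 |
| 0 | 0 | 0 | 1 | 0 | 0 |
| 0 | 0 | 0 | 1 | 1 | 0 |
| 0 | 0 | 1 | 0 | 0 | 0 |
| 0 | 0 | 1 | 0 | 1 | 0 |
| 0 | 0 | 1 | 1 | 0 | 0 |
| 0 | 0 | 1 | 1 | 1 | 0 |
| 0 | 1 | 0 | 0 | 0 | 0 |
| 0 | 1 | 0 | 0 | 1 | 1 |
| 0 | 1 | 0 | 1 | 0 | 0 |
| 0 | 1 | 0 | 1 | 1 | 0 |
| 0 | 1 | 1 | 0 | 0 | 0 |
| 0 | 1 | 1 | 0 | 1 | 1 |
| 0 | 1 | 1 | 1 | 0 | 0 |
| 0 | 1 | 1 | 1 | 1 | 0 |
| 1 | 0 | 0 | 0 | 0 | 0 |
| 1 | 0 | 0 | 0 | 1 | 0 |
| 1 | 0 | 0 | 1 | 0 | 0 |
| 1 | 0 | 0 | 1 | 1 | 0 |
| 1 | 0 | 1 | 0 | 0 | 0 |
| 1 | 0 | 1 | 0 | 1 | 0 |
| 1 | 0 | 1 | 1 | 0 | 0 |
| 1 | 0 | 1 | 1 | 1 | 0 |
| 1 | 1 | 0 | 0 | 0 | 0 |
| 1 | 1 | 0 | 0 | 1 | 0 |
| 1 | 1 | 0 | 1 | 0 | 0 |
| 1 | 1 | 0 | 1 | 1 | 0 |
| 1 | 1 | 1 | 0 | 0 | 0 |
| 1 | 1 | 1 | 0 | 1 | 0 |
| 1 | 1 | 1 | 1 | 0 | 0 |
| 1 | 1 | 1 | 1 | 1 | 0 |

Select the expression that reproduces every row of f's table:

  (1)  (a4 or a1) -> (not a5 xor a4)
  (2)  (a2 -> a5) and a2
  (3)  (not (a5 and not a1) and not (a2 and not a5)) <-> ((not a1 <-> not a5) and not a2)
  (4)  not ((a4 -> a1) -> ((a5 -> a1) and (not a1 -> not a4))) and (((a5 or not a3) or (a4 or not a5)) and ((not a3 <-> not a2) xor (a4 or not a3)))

4

(1): at (0,0,0,0,0) it gives 1, but f = 0 — eliminated.
(2): at (0,1,0,1,1) it gives 1, but f = 0 — eliminated.
(3): at (0,0,0,0,0) it gives 1, but f = 0 — eliminated.
That leaves (4). Evaluating it on every row reproduces the table of f exactly.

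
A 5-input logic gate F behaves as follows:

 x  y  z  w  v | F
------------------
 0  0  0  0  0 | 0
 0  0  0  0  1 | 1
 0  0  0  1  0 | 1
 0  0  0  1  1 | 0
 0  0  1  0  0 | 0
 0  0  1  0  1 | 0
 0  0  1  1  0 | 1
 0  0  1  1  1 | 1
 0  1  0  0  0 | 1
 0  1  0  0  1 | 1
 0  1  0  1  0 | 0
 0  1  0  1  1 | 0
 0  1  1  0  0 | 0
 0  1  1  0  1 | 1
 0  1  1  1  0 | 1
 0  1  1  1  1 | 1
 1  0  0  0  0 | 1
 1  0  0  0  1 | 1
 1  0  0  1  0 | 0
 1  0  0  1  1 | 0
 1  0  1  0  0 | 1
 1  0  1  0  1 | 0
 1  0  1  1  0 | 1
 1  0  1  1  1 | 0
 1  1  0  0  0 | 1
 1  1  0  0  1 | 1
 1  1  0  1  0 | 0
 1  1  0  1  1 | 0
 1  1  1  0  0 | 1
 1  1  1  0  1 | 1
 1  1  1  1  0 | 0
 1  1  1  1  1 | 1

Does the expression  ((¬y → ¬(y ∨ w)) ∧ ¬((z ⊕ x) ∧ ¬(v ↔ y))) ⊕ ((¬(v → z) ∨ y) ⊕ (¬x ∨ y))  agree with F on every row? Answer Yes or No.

No

Evaluate ((¬y → ¬(y ∨ w)) ∧ ¬((z ⊕ x) ∧ ¬(v ↔ y))) ⊕ ((¬(v → z) ∨ y) ⊕ (¬x ∨ y)) on each row and compare to F:
  x=0, y=0, z=0, w=0, v=0: formula gives 0, F = 0 ✓
  x=0, y=0, z=0, w=0, v=1: formula gives 1, F = 1 ✓
  x=0, y=0, z=0, w=1, v=0: formula gives 1, F = 1 ✓
  x=0, y=0, z=0, w=1, v=1: formula gives 0, F = 0 ✓
  …
  x=0, y=0, z=1, w=0, v=1: formula gives 1, but F = 0 ✗
A single disagreement suffices: at (0,0,1,0,1) they differ, so the formula does not compute F.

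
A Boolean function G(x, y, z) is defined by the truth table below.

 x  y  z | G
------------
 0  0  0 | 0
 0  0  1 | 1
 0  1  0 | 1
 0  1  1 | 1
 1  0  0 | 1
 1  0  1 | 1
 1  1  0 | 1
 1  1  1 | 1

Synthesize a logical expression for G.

G(x, y, z) = (x OR y) OR z

The output is 1 whenever at least one input is 1 — the OR of all inputs.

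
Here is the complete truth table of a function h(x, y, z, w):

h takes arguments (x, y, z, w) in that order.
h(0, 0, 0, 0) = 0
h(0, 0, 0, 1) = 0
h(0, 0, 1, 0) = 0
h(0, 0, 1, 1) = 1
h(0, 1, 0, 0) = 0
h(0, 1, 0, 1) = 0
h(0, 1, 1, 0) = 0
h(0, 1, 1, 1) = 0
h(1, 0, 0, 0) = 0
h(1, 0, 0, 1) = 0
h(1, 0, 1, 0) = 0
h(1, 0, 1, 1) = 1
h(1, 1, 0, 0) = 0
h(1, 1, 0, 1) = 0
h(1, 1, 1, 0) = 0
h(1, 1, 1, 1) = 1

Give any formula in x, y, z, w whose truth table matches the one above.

h=1 on 3 inputs: (0,0,1,1), (1,0,1,1), (1,1,1,1). Reading each as a conjunction of literals (¬x·¬y·z·w, x·¬y·z·w, x·y·z·w) and taking the OR gives the canonical DNF.

h(x, y, z, w) = ((((~x & ~y) & z) & w) | (((x & ~y) & z) & w)) | (((x & y) & z) & w)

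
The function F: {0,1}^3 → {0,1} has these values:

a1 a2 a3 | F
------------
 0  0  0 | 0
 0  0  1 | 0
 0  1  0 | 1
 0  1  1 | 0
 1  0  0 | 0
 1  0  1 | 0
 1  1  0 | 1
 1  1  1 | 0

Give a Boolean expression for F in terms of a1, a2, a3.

F(a1, a2, a3) = ((a1' · a2) · a3') + ((a1 · a2) · a3')

F=1 on 2 inputs: (0,1,0), (1,1,0). Reading each as a conjunction of literals (¬a1·a2·¬a3, a1·a2·¬a3) and taking the OR gives the canonical DNF.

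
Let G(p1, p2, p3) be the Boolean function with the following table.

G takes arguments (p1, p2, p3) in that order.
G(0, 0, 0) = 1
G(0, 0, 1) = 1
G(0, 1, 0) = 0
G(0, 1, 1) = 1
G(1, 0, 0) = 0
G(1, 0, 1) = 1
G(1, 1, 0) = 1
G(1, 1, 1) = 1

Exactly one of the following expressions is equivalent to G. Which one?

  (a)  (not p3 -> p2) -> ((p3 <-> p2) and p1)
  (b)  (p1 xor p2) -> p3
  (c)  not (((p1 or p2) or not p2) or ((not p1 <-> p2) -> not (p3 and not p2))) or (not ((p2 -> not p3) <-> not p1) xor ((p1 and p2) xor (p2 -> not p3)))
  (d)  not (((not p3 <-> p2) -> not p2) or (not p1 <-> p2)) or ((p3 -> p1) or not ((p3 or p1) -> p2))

b

(a) disagrees with G on (0,0,1) (formula → 0, table → 1); rule it out.
(c) disagrees with G on (0,1,0) (formula → 1, table → 0); rule it out.
(d) disagrees with G on (0,1,0) (formula → 1, table → 0); rule it out.
(b) is the remaining candidate, and it agrees with G on all 8 inputs.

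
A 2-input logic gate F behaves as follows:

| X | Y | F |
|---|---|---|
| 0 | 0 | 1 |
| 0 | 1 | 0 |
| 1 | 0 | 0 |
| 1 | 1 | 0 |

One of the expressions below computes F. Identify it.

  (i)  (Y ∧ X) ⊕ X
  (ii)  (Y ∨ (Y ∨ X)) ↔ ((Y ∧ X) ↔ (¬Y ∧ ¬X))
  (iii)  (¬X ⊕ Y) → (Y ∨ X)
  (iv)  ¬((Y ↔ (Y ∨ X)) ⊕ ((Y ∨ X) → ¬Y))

(i): at (0,0) it gives 0, but F = 1 — eliminated.
(ii): at (0,1) it gives 1, but F = 0 — eliminated.
(iii): at (0,0) it gives 0, but F = 1 — eliminated.
That leaves (iv). Evaluating it on every row reproduces the table of F exactly.

iv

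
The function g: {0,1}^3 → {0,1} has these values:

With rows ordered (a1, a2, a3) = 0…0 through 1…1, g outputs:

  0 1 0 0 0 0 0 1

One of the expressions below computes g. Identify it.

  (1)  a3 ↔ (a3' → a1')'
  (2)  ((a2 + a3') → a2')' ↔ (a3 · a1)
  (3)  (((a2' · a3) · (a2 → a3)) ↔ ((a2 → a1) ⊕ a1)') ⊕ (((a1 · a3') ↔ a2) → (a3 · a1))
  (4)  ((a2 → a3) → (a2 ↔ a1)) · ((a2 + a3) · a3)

4

(1) disagrees with g on (0,0,0) (formula → 1, table → 0); rule it out.
(2) disagrees with g on (0,0,0) (formula → 1, table → 0); rule it out.
(3) disagrees with g on (0,0,0) (formula → 1, table → 0); rule it out.
(4) is the remaining candidate, and it agrees with g on all 8 inputs.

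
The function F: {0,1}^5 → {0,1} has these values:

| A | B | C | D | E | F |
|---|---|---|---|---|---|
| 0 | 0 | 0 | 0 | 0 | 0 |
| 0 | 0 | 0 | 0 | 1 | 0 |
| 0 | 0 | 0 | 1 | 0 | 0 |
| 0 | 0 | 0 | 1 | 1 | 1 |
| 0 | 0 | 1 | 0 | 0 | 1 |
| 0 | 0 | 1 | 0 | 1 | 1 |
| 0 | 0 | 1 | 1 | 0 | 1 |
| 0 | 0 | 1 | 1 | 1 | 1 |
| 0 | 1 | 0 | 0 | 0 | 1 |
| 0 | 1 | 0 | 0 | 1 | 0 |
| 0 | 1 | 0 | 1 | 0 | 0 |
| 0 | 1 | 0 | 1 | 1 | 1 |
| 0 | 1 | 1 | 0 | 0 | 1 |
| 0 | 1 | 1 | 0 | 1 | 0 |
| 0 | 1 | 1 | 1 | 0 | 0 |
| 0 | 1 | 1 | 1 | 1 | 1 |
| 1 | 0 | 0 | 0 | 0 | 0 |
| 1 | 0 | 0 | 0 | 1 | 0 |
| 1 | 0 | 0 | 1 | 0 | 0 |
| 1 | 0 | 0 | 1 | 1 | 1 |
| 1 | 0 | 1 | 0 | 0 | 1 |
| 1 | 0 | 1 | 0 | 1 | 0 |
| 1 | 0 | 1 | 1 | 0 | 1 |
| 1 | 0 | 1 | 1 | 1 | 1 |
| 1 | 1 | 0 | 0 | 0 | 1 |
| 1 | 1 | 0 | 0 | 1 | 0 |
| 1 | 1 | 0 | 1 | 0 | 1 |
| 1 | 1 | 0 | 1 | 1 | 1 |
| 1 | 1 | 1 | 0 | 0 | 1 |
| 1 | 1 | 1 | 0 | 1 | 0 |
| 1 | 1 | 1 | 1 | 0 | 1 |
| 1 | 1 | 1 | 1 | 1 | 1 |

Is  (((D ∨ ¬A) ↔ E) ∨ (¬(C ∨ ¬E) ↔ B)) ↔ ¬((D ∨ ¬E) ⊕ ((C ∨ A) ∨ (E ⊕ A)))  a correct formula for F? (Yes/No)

Evaluate (((D ∨ ¬A) ↔ E) ∨ (¬(C ∨ ¬E) ↔ B)) ↔ ¬((D ∨ ¬E) ⊕ ((C ∨ A) ∨ (E ⊕ A))) on each row and compare to F:
  A=0, B=0, C=0, D=0, E=0: formula gives 0, F = 0 ✓
  A=0, B=0, C=0, D=0, E=1: formula gives 0, F = 0 ✓
  A=0, B=0, C=0, D=1, E=0: formula gives 0, F = 0 ✓
  A=0, B=0, C=0, D=1, E=1: formula gives 1, F = 1 ✓
  …
  A=0, B=0, C=1, D=0, E=1: formula gives 0, but F = 1 ✗
Row (0,0,1,0,1) is a counterexample, so the formula is not equivalent to F.

No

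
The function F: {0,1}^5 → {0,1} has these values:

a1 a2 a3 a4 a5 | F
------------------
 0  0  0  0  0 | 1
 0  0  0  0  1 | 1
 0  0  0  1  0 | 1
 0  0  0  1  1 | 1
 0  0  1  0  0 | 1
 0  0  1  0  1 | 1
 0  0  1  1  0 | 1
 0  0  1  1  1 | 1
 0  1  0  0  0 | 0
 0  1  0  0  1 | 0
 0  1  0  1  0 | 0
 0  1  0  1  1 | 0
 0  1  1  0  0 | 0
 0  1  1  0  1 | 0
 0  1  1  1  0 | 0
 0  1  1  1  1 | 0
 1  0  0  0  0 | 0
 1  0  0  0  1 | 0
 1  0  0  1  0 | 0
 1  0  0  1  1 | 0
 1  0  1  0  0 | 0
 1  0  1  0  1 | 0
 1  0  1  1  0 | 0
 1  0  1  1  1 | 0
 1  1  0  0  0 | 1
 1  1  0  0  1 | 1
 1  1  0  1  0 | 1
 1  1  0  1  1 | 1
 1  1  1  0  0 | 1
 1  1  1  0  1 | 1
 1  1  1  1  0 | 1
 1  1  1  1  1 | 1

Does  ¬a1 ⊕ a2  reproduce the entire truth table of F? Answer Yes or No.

Yes

Evaluate ¬a1 ⊕ a2 on each row and compare to F:
  a1=0, a2=0, a3=0, a4=0, a5=0: formula gives 1, F = 1 ✓
  a1=0, a2=0, a3=0, a4=0, a5=1: formula gives 1, F = 1 ✓
  a1=0, a2=0, a3=0, a4=1, a5=0: formula gives 1, F = 1 ✓
  a1=0, a2=0, a3=0, a4=1, a5=1: formula gives 1, F = 1 ✓
  …and likewise for the remaining 28 rows.
Every row agrees, so the formula is equivalent.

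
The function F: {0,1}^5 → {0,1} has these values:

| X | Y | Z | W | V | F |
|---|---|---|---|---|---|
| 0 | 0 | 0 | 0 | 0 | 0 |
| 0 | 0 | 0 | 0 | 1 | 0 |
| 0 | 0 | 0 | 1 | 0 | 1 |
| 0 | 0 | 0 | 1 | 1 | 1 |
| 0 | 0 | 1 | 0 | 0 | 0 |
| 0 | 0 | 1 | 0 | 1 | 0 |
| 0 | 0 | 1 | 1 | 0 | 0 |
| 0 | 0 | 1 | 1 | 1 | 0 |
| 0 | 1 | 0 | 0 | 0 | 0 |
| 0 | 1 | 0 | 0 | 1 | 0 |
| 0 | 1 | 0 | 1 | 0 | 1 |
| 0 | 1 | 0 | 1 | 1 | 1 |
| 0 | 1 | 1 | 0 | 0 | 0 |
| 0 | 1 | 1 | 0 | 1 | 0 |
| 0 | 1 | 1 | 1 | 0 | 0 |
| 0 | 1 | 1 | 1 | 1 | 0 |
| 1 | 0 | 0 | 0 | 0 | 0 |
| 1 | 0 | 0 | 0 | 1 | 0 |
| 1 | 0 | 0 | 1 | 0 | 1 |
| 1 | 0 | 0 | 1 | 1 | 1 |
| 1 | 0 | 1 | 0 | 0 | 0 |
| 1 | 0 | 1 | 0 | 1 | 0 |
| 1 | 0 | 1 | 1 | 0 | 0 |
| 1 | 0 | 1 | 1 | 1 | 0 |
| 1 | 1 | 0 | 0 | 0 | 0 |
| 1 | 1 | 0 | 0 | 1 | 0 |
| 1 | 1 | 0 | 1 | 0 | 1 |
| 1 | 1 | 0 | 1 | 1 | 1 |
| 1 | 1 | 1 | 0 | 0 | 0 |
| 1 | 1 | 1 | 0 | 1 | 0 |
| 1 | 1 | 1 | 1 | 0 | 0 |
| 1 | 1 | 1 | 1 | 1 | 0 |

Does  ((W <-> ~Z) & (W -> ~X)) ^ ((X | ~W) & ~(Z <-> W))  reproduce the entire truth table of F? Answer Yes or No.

Evaluate ((W <-> ~Z) & (W -> ~X)) ^ ((X | ~W) & ~(Z <-> W)) on each row and compare to F:
  X=0, Y=0, Z=0, W=0, V=0: formula gives 0, F = 0 ✓
  X=0, Y=0, Z=0, W=0, V=1: formula gives 0, F = 0 ✓
  X=0, Y=0, Z=0, W=1, V=0: formula gives 1, F = 1 ✓
  X=0, Y=0, Z=0, W=1, V=1: formula gives 1, F = 1 ✓
  … (the remaining 28 rows also agree.)
Every row agrees, so the formula is equivalent.

Yes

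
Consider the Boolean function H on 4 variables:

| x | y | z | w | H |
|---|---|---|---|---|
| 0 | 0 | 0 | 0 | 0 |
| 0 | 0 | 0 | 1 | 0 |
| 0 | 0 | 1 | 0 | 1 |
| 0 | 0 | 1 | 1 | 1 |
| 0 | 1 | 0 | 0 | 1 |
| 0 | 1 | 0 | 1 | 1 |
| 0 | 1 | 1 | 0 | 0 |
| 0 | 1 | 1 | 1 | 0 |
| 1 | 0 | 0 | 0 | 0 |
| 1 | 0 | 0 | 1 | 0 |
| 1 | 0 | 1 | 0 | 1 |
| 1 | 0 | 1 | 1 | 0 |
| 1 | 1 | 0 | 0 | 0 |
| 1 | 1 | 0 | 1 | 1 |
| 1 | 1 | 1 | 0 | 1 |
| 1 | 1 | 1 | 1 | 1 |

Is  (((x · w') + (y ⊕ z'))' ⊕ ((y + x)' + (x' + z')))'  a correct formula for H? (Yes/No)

Yes

Evaluate (((x · w') + (y ⊕ z'))' ⊕ ((y + x)' + (x' + z')))' on each row and compare to H:
  x=0, y=0, z=0, w=0: formula gives 0, H = 0 ✓
  x=0, y=0, z=0, w=1: formula gives 0, H = 0 ✓
  x=0, y=0, z=1, w=0: formula gives 1, H = 1 ✓
  x=0, y=0, z=1, w=1: formula gives 1, H = 1 ✓
  …and likewise for the remaining 12 rows.
Every row agrees, so the formula is equivalent.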